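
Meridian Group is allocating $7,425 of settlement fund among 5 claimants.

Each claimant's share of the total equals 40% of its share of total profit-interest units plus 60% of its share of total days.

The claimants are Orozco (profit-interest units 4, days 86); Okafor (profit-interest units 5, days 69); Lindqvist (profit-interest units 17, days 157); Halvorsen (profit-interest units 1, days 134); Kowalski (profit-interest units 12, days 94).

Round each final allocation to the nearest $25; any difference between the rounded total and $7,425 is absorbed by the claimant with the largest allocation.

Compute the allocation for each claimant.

Totals — profit-interest units 39, days 540.
Composite weights (40% profit-interest units + 60% days): Orozco 0.1366; Okafor 0.1279; Lindqvist 0.3488; Halvorsen 0.1591; Kowalski 0.2275.
Unrounded shares: Orozco 1,014.12; Okafor 950.02; Lindqvist 2,589.87; Halvorsen 1,181.65; Kowalski 1,689.35.
After rounding ($25): Orozco $1,025; Okafor $950; Lindqvist $2,600; Halvorsen $1,175; Kowalski $1,700. Sum = $7,450.
Difference $7,425 − $7,450 = −$25 applied to largest allocation (Lindqvist): Lindqvist becomes $2,575.

Orozco: $1,025 · Okafor: $950 · Lindqvist: $2,575 · Halvorsen: $1,175 · Kowalski: $1,700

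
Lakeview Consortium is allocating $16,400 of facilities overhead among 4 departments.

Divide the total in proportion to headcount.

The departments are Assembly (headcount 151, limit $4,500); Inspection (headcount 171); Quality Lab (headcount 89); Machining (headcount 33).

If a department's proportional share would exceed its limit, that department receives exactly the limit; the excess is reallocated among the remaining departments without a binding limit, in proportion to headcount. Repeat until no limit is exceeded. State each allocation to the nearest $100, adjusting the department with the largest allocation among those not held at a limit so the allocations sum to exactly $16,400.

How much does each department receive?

Sum of headcount: 444.
Unconstrained shares: Assembly 5,577.48; Inspection 6,316.22; Quality Lab 3,287.39; Machining 1,218.92.
Capped: Assembly ($4,500); remaining pool $11,900 reallocated over remaining headcount 293.
Remaining shares: Inspection 6,945.05 → $6,900; Quality Lab 3,614.68 → $3,600; Machining 1,340.27 → $1,300.
Rounding difference +$100 applied to Inspection → $7,000.

Assembly: $4,500; Inspection: $7,000; Quality Lab: $3,600; Machining: $1,300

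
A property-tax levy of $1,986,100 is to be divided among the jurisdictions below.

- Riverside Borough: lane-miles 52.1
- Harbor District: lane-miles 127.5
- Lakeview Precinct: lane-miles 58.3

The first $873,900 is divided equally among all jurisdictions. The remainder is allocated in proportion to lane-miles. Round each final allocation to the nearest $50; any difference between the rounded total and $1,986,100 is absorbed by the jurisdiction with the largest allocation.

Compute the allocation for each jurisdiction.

Riverside Borough: $534,850; Harbor District: $887,400; Lakeview Precinct: $563,850

Equal tier: $873,900 ÷ 3 = $291,300 apiece.
Remainder $1,112,200 by lane-miles (total 237.9): Riverside Borough 243,571.33 → $243,550; Harbor District 596,071.88 → $596,050; Lakeview Precinct 272,556.79 → $272,550.
Rounding difference +$50 on remainder applied to Harbor District.
Totals: Riverside Borough $291,300 + $243,550 = $534,850; Harbor District $291,300 + $596,100 = $887,400; Lakeview Precinct $291,300 + $272,550 = $563,850.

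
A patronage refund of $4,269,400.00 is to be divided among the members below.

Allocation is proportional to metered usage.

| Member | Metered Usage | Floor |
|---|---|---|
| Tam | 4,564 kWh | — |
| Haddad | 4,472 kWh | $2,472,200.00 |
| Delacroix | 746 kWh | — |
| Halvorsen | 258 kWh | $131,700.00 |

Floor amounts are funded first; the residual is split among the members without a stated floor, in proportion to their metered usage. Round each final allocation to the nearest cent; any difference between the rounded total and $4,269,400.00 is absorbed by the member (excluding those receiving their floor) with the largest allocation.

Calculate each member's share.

Tam: $1,431,514.50 · Haddad: $2,472,200.00 · Delacroix: $233,985.50 · Halvorsen: $131,700.00

Fund the minimums — Haddad $2,472,200.00; Halvorsen $131,700.00. Residual $1,665,500.00.
Residual split over remaining metered usage 5,310: Tam 1,431,514.5009 → $1,431,514.50; Delacroix 233,985.4991 → $233,985.50.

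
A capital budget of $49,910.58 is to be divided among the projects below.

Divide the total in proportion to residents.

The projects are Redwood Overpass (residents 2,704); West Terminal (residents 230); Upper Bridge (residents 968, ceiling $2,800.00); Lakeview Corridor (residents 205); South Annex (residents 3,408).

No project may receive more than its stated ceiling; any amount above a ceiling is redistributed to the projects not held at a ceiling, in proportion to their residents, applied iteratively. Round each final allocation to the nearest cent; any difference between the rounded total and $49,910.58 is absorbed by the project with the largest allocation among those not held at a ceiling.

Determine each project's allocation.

Total residents = 7,515.
Pro-rata shares before constraints: Redwood Overpass 17,958.5108; West Terminal 1,527.5360; Upper Bridge 6,428.9343; Lakeview Corridor 1,361.4995; South Annex 22,634.0994.
Held at cap: Upper Bridge ($2,800.00); remaining pool $47,110.58 reallocated over remaining residents 6,547.
Shares after redistribution: Redwood Overpass 19,457.3100 → $19,457.31; West Terminal 1,655.0227 → $1,655.02; Lakeview Corridor 1,475.1289 → $1,475.13; South Annex 24,523.1185 → $24,523.12.

Redwood Overpass: $19,457.31 · West Terminal: $1,655.02 · Upper Bridge: $2,800.00 · Lakeview Corridor: $1,475.13 · South Annex: $24,523.12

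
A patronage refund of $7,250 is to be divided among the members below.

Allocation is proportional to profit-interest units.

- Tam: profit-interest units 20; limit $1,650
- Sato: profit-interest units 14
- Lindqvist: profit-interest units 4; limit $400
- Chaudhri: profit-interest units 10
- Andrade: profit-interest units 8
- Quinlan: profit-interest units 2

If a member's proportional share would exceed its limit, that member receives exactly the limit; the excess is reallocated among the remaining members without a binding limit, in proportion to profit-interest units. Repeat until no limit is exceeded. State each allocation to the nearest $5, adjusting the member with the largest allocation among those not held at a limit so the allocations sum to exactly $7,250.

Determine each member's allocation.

Tam: $1,650; Sato: $2,140; Lindqvist: $400; Chaudhri: $1,530; Andrade: $1,225; Quinlan: $305

Sum of profit-interest units: 58.
Pro-rata shares before constraints: Tam 2,500.00; Sato 1,750.00; Lindqvist 500.00; Chaudhri 1,250.00; Andrade 1,000.00; Quinlan 250.00.
Capped: Tam ($1,650), Lindqvist ($400); balance $5,200 reallocated over remaining profit-interest units 34.
Remaining shares: Sato 2,141.18 → $2,140; Chaudhri 1,529.41 → $1,530; Andrade 1,223.53 → $1,225; Quinlan 305.88 → $305.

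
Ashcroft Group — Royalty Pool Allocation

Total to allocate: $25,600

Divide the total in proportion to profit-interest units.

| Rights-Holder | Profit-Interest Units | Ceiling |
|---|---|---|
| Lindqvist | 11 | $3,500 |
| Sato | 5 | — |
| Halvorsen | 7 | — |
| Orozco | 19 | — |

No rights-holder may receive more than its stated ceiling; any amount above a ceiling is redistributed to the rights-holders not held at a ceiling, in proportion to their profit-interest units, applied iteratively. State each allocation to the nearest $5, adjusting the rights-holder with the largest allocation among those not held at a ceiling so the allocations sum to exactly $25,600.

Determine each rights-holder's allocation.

Sum of profit-interest units: 42.
Unconstrained shares: Lindqvist 6,704.76; Sato 3,047.62; Halvorsen 4,266.67; Orozco 11,580.95.
Capped: Lindqvist ($3,500); remaining pool $22,100 reallocated over remaining profit-interest units 31.
Redistributed shares: Sato 3,564.52 → $3,565; Halvorsen 4,990.32 → $4,990; Orozco 13,545.16 → $13,545.

Lindqvist: $3,500 | Sato: $3,565 | Halvorsen: $4,990 | Orozco: $13,545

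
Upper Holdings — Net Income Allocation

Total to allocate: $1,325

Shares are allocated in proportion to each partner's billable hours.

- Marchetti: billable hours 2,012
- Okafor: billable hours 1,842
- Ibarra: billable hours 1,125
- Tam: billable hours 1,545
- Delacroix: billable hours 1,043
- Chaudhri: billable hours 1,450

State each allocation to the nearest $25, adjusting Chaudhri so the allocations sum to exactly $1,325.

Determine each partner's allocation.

Marchetti: $300 | Okafor: $275 | Ibarra: $175 | Tam: $225 | Delacroix: $150 | Chaudhri: $200

Sum of billable hours: 9,017.
Unrounded shares: Marchetti 2,012/9,017 × $1,325 = 295.65; Okafor 1,842/9,017 × $1,325 = 270.67; Ibarra 1,125/9,017 × $1,325 = 165.31; Tam 1,545/9,017 × $1,325 = 227.03; Delacroix 1,043/9,017 × $1,325 = 153.26; Chaudhri 1,450/9,017 × $1,325 = 213.07.
Rounded to nearest $25: Marchetti $300; Okafor $275; Ibarra $175; Tam $225; Delacroix $150; Chaudhri $225. Sum = $1,350.
Difference $1,325 − $1,350 = −$25 applied to Chaudhri: Chaudhri becomes $200.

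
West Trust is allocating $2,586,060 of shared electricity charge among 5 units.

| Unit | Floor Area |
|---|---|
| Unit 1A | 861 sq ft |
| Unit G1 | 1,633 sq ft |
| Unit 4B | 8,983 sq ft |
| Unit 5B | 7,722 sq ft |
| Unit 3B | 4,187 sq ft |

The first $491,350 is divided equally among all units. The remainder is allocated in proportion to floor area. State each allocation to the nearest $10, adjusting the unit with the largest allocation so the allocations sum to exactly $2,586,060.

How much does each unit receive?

Unit 1A: $175,390; Unit G1: $244,540; Unit 4B: $902,890; Unit 5B: $789,940; Unit 3B: $473,300

First tranche $491,350 split equally: $98,270 each.
Remainder $2,094,710 by floor area (total 23,386): Unit 1A 77,120.73 → $77,120; Unit G1 146,269.62 → $146,270; Unit 4B 804,617.29 → $804,620; Unit 5B 691,668.12 → $691,670; Unit 3B 375,034.24 → $375,030.
Totals: Unit 1A $98,270 + $77,120 = $175,390; Unit G1 $98,270 + $146,270 = $244,540; Unit 4B $98,270 + $804,620 = $902,890; Unit 5B $98,270 + $691,670 = $789,940; Unit 3B $98,270 + $375,030 = $473,300.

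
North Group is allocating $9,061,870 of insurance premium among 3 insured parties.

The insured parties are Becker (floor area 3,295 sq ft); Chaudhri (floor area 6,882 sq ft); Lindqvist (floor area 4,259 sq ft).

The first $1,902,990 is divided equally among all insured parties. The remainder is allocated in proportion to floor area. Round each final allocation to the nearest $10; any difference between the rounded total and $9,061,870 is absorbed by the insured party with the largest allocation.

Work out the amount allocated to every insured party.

Becker: $2,268,340; Chaudhri: $4,047,140; Lindqvist: $2,746,390

First tranche $1,902,990 split equally: $634,330 each.
Remainder $7,158,880 by floor area (total 14,436): Becker 1,634,005.93 → $1,634,010; Chaudhri 3,412,816.03 → $3,412,820; Lindqvist 2,112,058.04 → $2,112,060.
Rounding difference −$10 on remainder applied to Chaudhri.
Totals: Becker $634,330 + $1,634,010 = $2,268,340; Chaudhri $634,330 + $3,412,810 = $4,047,140; Lindqvist $634,330 + $2,112,060 = $2,746,390.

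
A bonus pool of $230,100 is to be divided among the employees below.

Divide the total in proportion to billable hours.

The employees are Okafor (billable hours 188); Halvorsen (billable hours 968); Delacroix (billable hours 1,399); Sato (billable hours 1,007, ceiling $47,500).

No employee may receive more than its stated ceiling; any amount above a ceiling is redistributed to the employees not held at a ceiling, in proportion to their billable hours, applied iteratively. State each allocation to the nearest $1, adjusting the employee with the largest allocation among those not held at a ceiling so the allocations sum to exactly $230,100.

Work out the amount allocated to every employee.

Okafor: $13,436; Halvorsen: $69,181; Delacroix: $99,983; Sato: $47,500

Billable hours total: 3,562.
Pro-rata shares before constraints: Okafor 12,144.53; Halvorsen 62,531.39; Delacroix 90,373.36; Sato 65,050.73.
Capped: Sato ($47,500); remaining pool $182,600 reallocated over remaining billable hours 2,555.
Remaining shares: Okafor 13,435.93 → $13,436; Halvorsen 69,180.74 → $69,181; Delacroix 99,983.33 → $99,983.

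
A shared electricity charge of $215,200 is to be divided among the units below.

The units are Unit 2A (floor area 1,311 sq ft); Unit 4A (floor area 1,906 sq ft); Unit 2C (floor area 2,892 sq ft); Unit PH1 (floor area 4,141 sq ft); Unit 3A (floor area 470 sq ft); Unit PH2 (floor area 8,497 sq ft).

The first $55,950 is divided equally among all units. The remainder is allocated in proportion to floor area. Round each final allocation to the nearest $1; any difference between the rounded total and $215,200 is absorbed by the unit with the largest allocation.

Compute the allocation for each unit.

$55,950 shared equally gives $9,325 per unit.
Remainder $159,250 by floor area (total 19,217): Unit 2A 10,864.17 → $10,864; Unit 4A 15,794.90 → $15,795; Unit 2C 23,965.81 → $23,966; Unit PH1 34,316.19 → $34,316; Unit 3A 3,894.86 → $3,895; Unit PH2 70,414.07 → $70,414.
Totals: Unit 2A $9,325 + $10,864 = $20,189; Unit 4A $9,325 + $15,795 = $25,120; Unit 2C $9,325 + $23,966 = $33,291; Unit PH1 $9,325 + $34,316 = $43,641; Unit 3A $9,325 + $3,895 = $13,220; Unit PH2 $9,325 + $70,414 = $79,739.

Unit 2A: $20,189 | Unit 4A: $25,120 | Unit 2C: $33,291 | Unit PH1: $43,641 | Unit 3A: $13,220 | Unit PH2: $79,739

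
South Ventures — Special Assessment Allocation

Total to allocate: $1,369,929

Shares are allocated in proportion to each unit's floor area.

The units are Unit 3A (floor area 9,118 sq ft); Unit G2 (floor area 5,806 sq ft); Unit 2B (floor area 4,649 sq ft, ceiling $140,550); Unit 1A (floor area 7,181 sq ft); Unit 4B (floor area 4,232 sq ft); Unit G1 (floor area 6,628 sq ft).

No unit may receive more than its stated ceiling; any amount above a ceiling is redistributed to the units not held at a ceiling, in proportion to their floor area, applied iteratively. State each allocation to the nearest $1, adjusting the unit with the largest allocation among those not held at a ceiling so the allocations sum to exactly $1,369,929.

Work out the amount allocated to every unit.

Combined floor area = 37,614.
Unconstrained shares: Unit 3A 332,084.13; Unit G2 211,458.71; Unit 2B 169,319.93; Unit 1A 261,537.20; Unit 4B 154,132.49; Unit G1 241,396.54.
Cap binds for Unit 2B ($140,550); remaining pool $1,229,379 reallocated over remaining floor area 32,965.
Shares after redistribution: Unit 3A 340,041.79 → $340,042; Unit G2 216,525.84 → $216,526; Unit 1A 267,804.36 → $267,804; Unit 4B 157,825.93 → $157,826; Unit G1 247,181.07 → $247,181.

Unit 3A: $340,042 · Unit G2: $216,526 · Unit 2B: $140,550 · Unit 1A: $267,804 · Unit 4B: $157,826 · Unit G1: $247,181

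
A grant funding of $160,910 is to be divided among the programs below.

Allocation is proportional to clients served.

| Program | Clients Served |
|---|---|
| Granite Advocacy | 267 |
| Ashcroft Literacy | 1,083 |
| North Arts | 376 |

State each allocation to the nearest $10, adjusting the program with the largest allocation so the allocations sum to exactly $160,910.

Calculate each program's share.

Total clients served = 1,726.
Pro-rata amounts: Granite Advocacy 267/1,726 × $160,910 = 24,891.64; Ashcroft Literacy 1,083/1,726 × $160,910 = 100,964.97; North Arts 376/1,726 × $160,910 = 35,053.40.
At nearest $10: Granite Advocacy $24,890; Ashcroft Literacy $100,960; North Arts $35,050. Sum = $160,900.
Difference $160,910 − $160,900 = +$10 applied to largest allocation (Ashcroft Literacy): Ashcroft Literacy becomes $100,970.

Granite Advocacy: $24,890; Ashcroft Literacy: $100,970; North Arts: $35,050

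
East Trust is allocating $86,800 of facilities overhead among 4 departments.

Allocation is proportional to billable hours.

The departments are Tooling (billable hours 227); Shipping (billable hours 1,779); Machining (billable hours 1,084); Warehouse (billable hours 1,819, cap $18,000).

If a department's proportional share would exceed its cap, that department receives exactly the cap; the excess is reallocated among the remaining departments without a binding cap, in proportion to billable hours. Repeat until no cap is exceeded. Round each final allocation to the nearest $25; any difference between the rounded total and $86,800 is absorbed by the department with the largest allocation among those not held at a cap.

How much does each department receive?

Tooling: $5,050 · Shipping: $39,625 · Machining: $24,125 · Warehouse: $18,000

Billable hours total: 4,909.
Proportional shares (ignoring caps): Tooling 4,013.77; Shipping 31,455.94; Machining 19,167.08; Warehouse 32,163.21.
Cap binds for Warehouse ($18,000); residual $68,800 reallocated over remaining billable hours 3,090.
Remaining shares: Tooling 5,054.24 → $5,050; Shipping 39,610.10 → $39,600; Machining 24,135.66 → $24,125.
Rounding difference +$25 applied to Shipping → $39,625.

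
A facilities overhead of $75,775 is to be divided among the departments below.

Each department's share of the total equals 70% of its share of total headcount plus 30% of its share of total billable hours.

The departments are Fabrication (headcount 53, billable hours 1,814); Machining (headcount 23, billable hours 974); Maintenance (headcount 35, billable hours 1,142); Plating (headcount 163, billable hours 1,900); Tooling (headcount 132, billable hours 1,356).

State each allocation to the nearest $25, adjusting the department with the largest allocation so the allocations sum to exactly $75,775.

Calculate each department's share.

Headcount total 406; billable hours total 7,186.
Blended shares (70% headcount + 30% billable hours): Fabrication 0.1671; Machining 0.0803; Maintenance 0.1080; Plating 0.3604; Tooling 0.2842.
Proportional shares: Fabrication 12,662.75; Machining 6,086.06; Maintenance 8,185.28; Plating 27,305.93; Tooling 21,534.97.
After rounding ($25): Fabrication $12,675; Machining $6,075; Maintenance $8,175; Plating $27,300; Tooling $21,525. Sum = $75,750.
Difference $75,775 − $75,750 = +$25 applied to largest allocation (Plating): Plating becomes $27,325.

Fabrication: $12,675; Machining: $6,075; Maintenance: $8,175; Plating: $27,325; Tooling: $21,525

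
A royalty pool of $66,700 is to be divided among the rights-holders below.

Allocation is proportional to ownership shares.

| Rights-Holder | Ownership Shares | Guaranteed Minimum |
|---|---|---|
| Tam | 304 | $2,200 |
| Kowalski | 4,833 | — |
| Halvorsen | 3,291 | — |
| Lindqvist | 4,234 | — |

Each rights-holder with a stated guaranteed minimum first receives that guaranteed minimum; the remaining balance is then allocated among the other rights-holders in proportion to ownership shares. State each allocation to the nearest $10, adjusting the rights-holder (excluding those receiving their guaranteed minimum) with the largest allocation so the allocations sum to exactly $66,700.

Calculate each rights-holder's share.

Fund the minimums — Tam $2,200. Balance $64,500.
Balance split over remaining ownership shares 12,358: Kowalski 25,224.83 → $25,220; Halvorsen 17,176.69 → $17,180; Lindqvist 22,098.48 → $22,100.

Tam: $2,200 | Kowalski: $25,220 | Halvorsen: $17,180 | Lindqvist: $22,100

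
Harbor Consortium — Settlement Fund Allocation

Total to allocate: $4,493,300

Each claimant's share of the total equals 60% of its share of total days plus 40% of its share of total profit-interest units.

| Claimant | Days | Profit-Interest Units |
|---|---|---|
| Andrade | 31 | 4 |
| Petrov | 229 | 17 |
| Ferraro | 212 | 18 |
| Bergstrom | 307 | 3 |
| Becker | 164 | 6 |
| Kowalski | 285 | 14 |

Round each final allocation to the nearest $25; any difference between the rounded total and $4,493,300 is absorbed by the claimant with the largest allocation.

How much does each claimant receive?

Andrade: $184,025 · Petrov: $995,575 · Ferraro: $987,225 · Bergstrom: $760,950 · Becker: $533,975 · Kowalski: $1,031,550

Totals — days 1,228, profit-interest units 62.
Combined weights (60% days + 40% profit-interest units): Andrade 0.0410; Petrov 0.2216; Ferraro 0.2197; Bergstrom 0.1694; Becker 0.1188; Kowalski 0.2296.
Proportional shares: Andrade 184,014.26; Petrov 995,565.52; Ferraro 987,232.35; Bergstrom 760,962.10; Becker 533,983.64; Kowalski 1,031,542.14.
After rounding ($25): Andrade $184,025; Petrov $995,575; Ferraro $987,225; Bergstrom $760,950; Becker $533,975; Kowalski $1,031,550. Sum = $4,493,300.
No rounding difference to absorb.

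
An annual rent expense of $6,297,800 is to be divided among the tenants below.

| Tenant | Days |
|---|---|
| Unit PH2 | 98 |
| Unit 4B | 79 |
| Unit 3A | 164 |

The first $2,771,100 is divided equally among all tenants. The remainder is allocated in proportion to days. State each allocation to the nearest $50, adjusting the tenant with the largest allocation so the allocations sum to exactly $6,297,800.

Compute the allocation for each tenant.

Unit PH2: $1,937,250; Unit 4B: $1,740,750; Unit 3A: $2,619,800

Equal tier: $2,771,100 ÷ 3 = $923,700 apiece.
Remainder $3,526,700 by days (total 341): Unit PH2 1,013,538.42 → $1,013,550; Unit 4B 817,036.07 → $817,050; Unit 3A 1,696,125.51 → $1,696,150.
Rounding difference −$50 on remainder applied to Unit 3A.
Totals: Unit PH2 $923,700 + $1,013,550 = $1,937,250; Unit 4B $923,700 + $817,050 = $1,740,750; Unit 3A $923,700 + $1,696,100 = $2,619,800.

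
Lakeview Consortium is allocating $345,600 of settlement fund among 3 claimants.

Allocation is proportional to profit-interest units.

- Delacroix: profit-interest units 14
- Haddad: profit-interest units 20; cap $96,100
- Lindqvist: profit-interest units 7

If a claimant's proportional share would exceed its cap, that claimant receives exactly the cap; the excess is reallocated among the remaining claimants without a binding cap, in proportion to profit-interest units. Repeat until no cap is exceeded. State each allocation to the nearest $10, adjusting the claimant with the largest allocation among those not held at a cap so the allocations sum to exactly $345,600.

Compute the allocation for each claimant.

Delacroix: $166,330; Haddad: $96,100; Lindqvist: $83,170

Total profit-interest units = 41.
Proportional shares (ignoring caps): Delacroix 118,009.76; Haddad 168,585.37; Lindqvist 59,004.88.
Cap binds for Haddad ($96,100); balance $249,500 reallocated over remaining profit-interest units 21.
Redistributed shares: Delacroix 166,333.33 → $166,330; Lindqvist 83,166.67 → $83,170.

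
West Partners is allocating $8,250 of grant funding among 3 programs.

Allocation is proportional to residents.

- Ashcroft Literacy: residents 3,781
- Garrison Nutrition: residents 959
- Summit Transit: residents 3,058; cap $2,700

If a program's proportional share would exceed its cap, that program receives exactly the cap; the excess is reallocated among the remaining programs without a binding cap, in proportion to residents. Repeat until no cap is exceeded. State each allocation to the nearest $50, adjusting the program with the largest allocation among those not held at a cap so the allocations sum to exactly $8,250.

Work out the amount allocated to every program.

Sum of residents: 7,798.
Pro-rata shares before constraints: Ashcroft Literacy 4,000.16; Garrison Nutrition 1,014.59; Summit Transit 3,235.25.
Held at cap: Summit Transit ($2,700); residual $5,550 reallocated over remaining residents 4,740.
Remaining shares: Ashcroft Literacy 4,427.12 → $4,450; Garrison Nutrition 1,122.88 → $1,100.

Ashcroft Literacy: $4,450 · Garrison Nutrition: $1,100 · Summit Transit: $2,700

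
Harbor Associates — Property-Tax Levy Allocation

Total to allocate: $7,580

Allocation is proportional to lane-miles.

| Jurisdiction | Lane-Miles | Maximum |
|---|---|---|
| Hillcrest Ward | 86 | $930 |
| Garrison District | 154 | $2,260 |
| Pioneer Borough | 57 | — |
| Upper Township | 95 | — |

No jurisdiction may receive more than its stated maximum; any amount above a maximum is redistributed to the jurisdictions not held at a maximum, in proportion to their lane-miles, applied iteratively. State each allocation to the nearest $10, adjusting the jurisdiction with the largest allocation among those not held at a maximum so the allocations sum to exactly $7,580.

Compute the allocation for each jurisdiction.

Sum of lane-miles: 392.
Unconstrained shares: Hillcrest Ward 1,662.96; Garrison District 2,977.86; Pioneer Borough 1,102.19; Upper Township 1,836.99.
Held at cap: Hillcrest Ward ($930), Garrison District ($2,260); remaining pool $4,390 reallocated over remaining lane-miles 152.
Remaining shares: Pioneer Borough 1,646.25 → $1,650; Upper Township 2,743.75 → $2,740.

Hillcrest Ward: $930; Garrison District: $2,260; Pioneer Borough: $1,650; Upper Township: $2,740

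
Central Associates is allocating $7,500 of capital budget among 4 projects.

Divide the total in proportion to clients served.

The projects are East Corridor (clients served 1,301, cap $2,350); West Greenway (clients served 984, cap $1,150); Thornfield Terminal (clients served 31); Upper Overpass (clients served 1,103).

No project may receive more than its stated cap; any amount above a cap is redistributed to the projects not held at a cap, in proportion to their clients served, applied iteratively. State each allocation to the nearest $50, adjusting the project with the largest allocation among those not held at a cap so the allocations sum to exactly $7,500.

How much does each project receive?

Sum of clients served: 3,419.
Proportional shares (ignoring caps): East Corridor 2,853.90; West Greenway 2,158.53; Thornfield Terminal 68.00; Upper Overpass 2,419.57.
Held at cap: East Corridor ($2,350), West Greenway ($1,150); balance $4,000 reallocated over remaining clients served 1,134.
Shares after redistribution: Thornfield Terminal 109.35 → $100; Upper Overpass 3,890.65 → $3,900.

East Corridor: $2,350 · West Greenway: $1,150 · Thornfield Terminal: $100 · Upper Overpass: $3,900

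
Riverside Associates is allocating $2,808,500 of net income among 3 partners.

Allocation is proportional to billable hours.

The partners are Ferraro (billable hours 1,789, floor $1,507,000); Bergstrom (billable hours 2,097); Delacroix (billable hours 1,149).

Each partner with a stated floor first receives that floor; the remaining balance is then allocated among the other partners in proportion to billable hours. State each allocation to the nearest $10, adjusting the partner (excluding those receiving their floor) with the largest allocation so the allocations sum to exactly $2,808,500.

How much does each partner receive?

Minimums first: Ferraro $1,507,000. Residual $1,301,500.
Residual split over remaining billable hours 3,246: Bergstrom 840,802.68 → $840,800; Delacroix 460,697.32 → $460,700.

Ferraro: $1,507,000 | Bergstrom: $840,800 | Delacroix: $460,700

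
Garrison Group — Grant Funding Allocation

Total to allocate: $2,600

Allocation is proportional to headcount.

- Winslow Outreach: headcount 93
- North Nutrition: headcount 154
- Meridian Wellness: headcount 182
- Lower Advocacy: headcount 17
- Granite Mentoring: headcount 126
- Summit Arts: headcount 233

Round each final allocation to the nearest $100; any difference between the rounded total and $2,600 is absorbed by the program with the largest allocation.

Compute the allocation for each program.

Winslow Outreach: $300 | North Nutrition: $500 | Meridian Wellness: $600 | Lower Advocacy: $100 | Granite Mentoring: $400 | Summit Arts: $700

Combined headcount = 805.
Proportional shares: Winslow Outreach 93/805 × $2,600 = 300.37; North Nutrition 154/805 × $2,600 = 497.39; Meridian Wellness 182/805 × $2,600 = 587.83; Lower Advocacy 17/805 × $2,600 = 54.91; Granite Mentoring 126/805 × $2,600 = 406.96; Summit Arts 233/805 × $2,600 = 752.55.
After rounding ($100): Winslow Outreach $300; North Nutrition $500; Meridian Wellness $600; Lower Advocacy $100; Granite Mentoring $400; Summit Arts $800. Sum = $2,700.
Difference $2,600 − $2,700 = −$100 applied to largest allocation (Summit Arts): Summit Arts becomes $700.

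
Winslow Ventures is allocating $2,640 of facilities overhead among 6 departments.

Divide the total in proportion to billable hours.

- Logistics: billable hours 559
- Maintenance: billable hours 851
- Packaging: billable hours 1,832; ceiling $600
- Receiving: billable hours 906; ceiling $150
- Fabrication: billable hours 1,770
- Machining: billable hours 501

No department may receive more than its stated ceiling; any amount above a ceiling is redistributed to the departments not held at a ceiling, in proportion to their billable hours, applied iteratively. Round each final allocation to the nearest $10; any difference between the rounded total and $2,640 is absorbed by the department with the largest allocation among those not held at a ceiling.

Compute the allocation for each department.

Logistics: $290 | Maintenance: $440 | Packaging: $600 | Receiving: $150 | Fabrication: $900 | Machining: $260

Combined billable hours = 6,419.
Unconstrained shares: Logistics 229.90; Maintenance 350.00; Packaging 753.46; Receiving 372.62; Fabrication 727.96; Machining 206.05.
Cap binds for Packaging ($600), Receiving ($150); remaining pool $1,890 reallocated over remaining billable hours 3,681.
Remaining shares: Logistics 287.02 → $290; Maintenance 436.94 → $440; Fabrication 908.80 → $910; Machining 257.24 → $260.
Rounding difference −$10 applied to Fabrication → $900.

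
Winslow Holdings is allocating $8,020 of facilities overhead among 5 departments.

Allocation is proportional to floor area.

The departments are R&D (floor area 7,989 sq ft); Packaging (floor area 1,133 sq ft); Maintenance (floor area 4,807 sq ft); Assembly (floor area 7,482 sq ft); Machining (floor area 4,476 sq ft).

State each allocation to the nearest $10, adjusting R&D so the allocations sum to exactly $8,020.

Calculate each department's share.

R&D: $2,470; Packaging: $350; Maintenance: $1,490; Assembly: $2,320; Machining: $1,390

Total floor area = 25,887.
Pro-rata amounts: R&D 7,989/25,887 × $8,020 = 2,475.06; Packaging 1,133/25,887 × $8,020 = 351.01; Maintenance 4,807/25,887 × $8,020 = 1,489.25; Assembly 7,482/25,887 × $8,020 = 2,317.98; Machining 4,476/25,887 × $8,020 = 1,386.70.
After rounding ($10): R&D $2,480; Packaging $350; Maintenance $1,490; Assembly $2,320; Machining $1,390. Sum = $8,030.
Difference $8,020 − $8,030 = −$10 applied to R&D: R&D becomes $2,470.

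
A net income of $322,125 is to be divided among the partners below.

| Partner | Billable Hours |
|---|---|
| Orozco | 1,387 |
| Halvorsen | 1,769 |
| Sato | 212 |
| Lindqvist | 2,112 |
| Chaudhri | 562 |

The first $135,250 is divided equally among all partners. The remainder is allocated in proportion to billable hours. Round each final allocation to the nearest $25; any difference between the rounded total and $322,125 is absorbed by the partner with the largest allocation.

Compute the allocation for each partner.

Orozco: $69,950 · Halvorsen: $81,775 · Sato: $33,600 · Lindqvist: $92,375 · Chaudhri: $44,425

$135,250 shared equally gives $27,050 per partner.
Remainder $186,875 by billable hours (total 6,042): Orozco 42,898.98 → $42,900; Halvorsen 54,713.98 → $54,725; Sato 6,557.02 → $6,550; Lindqvist 65,322.74 → $65,325; Chaudhri 17,382.28 → $17,375.
Totals: Orozco $27,050 + $42,900 = $69,950; Halvorsen $27,050 + $54,725 = $81,775; Sato $27,050 + $6,550 = $33,600; Lindqvist $27,050 + $65,325 = $92,375; Chaudhri $27,050 + $17,375 = $44,425.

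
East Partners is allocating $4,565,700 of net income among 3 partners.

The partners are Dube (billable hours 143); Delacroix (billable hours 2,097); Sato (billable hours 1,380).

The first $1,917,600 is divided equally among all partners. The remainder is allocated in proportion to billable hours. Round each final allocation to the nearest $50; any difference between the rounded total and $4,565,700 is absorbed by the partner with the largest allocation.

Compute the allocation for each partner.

Dube: $743,800 · Delacroix: $2,173,200 · Sato: $1,648,700

Equal tier: $1,917,600 ÷ 3 = $639,200 apiece.
Remainder $2,648,100 by billable hours (total 3,620): Dube 104,607.27 → $104,600; Delacroix 1,533,996.05 → $1,534,000; Sato 1,009,496.69 → $1,009,500.
Totals: Dube $639,200 + $104,600 = $743,800; Delacroix $639,200 + $1,534,000 = $2,173,200; Sato $639,200 + $1,009,500 = $1,648,700.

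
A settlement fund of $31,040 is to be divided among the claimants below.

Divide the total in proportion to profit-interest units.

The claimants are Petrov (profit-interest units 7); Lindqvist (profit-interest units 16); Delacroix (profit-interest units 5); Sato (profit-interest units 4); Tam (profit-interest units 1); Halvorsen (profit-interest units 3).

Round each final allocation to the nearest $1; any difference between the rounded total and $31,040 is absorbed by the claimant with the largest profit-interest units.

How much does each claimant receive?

Petrov: $6,036 · Lindqvist: $13,795 · Delacroix: $4,311 · Sato: $3,449 · Tam: $862 · Halvorsen: $2,587

Sum of profit-interest units: 36.
Raw shares: Petrov 7/36 × $31,040 = 6,035.56; Lindqvist 16/36 × $31,040 = 13,795.56; Delacroix 5/36 × $31,040 = 4,311.11; Sato 4/36 × $31,040 = 3,448.89; Tam 1/36 × $31,040 = 862.22; Halvorsen 3/36 × $31,040 = 2,586.67.
At nearest $1: Petrov $6,036; Lindqvist $13,796; Delacroix $4,311; Sato $3,449; Tam $862; Halvorsen $2,587. Sum = $31,041.
Difference $31,040 − $31,041 = −$1 applied to largest profit-interest units (Lindqvist): Lindqvist becomes $13,795.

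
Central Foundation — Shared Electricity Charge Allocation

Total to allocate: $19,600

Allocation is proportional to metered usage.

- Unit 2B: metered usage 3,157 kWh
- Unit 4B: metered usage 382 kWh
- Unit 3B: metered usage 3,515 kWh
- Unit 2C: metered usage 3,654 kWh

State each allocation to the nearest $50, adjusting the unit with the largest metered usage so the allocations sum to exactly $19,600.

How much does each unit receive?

Unit 2B: $5,800 · Unit 4B: $700 · Unit 3B: $6,450 · Unit 2C: $6,650

Metered usage total: 10,708.
Raw shares: Unit 2B 3,157/10,708 × $19,600 = 5,778.60; Unit 4B 382/10,708 × $19,600 = 699.22; Unit 3B 3,515/10,708 × $19,600 = 6,433.88; Unit 2C 3,654/10,708 × $19,600 = 6,688.31.
After rounding ($50): Unit 2B $5,800; Unit 4B $700; Unit 3B $6,450; Unit 2C $6,700. Sum = $19,650.
Difference $19,600 − $19,650 = −$50 applied to largest metered usage (Unit 2C): Unit 2C becomes $6,650.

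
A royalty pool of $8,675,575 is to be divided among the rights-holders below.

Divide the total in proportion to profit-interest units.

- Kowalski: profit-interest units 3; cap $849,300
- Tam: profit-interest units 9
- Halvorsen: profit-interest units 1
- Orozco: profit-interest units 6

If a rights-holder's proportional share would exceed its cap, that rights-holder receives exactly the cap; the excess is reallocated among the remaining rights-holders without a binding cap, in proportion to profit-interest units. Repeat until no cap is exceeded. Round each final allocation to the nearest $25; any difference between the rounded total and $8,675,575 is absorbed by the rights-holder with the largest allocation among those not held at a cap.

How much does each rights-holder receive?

Sum of profit-interest units: 19.
Pro-rata shares before constraints: Kowalski 1,369,827.63; Tam 4,109,482.89; Halvorsen 456,609.21; Orozco 2,739,655.26.
Cap binds for Kowalski ($849,300); residual $7,826,275 reallocated over remaining profit-interest units 16.
Shares after redistribution: Tam 4,402,279.69 → $4,402,275; Halvorsen 489,142.19 → $489,150; Orozco 2,934,853.12 → $2,934,850.

Kowalski: $849,300 · Tam: $4,402,275 · Halvorsen: $489,150 · Orozco: $2,934,850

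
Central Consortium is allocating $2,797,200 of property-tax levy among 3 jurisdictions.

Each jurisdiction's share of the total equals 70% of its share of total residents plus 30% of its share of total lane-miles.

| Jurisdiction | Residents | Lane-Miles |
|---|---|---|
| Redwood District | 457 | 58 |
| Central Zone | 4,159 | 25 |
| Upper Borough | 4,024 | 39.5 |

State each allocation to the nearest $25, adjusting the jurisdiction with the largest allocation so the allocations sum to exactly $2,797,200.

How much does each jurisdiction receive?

Totals — residents 8,640, lane-miles 122.5.
Blended shares (70% residents + 30% lane-miles): Redwood District 0.1791; Central Zone 0.3982; Upper Borough 0.4228.
Unrounded shares: Redwood District 500,884.20; Central Zone 1,113,790.52; Upper Borough 1,182,525.29.
After rounding ($25): Redwood District $500,875; Central Zone $1,113,800; Upper Borough $1,182,525. Sum = $2,797,200.
Sum already equals the total — no adjustment.

Redwood District: $500,875; Central Zone: $1,113,800; Upper Borough: $1,182,525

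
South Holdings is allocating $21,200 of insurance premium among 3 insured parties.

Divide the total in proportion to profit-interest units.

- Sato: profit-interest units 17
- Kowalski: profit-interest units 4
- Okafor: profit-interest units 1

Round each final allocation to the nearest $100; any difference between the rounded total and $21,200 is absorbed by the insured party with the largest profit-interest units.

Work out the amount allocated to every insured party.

Sato: $16,300 | Kowalski: $3,900 | Okafor: $1,000

Combined profit-interest units = 22.
Unrounded shares: Sato 17/22 × $21,200 = 16,381.82; Kowalski 4/22 × $21,200 = 3,854.55; Okafor 1/22 × $21,200 = 963.64.
Rounded to nearest $100: Sato $16,400; Kowalski $3,900; Okafor $1,000. Sum = $21,300.
Difference $21,200 − $21,300 = −$100 applied to largest profit-interest units (Sato): Sato becomes $16,300.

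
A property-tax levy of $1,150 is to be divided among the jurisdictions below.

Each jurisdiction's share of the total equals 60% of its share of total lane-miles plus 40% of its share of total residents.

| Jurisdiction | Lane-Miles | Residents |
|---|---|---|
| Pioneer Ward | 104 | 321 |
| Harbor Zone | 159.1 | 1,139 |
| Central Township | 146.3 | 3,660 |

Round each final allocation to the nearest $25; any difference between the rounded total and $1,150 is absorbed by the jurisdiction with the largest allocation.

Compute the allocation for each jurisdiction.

Totals — lane-miles 409.4, residents 5,120.
Combined weights (60% lane-miles + 40% residents): Pioneer Ward 0.1775; Harbor Zone 0.3222; Central Township 0.5003.
Proportional shares: Pioneer Ward 204.12; Harbor Zone 370.48; Central Township 575.40.
After rounding ($25): Pioneer Ward $200; Harbor Zone $375; Central Township $575. Sum = $1,150.
Sum already equals the total — no adjustment.

Pioneer Ward: $200; Harbor Zone: $375; Central Township: $575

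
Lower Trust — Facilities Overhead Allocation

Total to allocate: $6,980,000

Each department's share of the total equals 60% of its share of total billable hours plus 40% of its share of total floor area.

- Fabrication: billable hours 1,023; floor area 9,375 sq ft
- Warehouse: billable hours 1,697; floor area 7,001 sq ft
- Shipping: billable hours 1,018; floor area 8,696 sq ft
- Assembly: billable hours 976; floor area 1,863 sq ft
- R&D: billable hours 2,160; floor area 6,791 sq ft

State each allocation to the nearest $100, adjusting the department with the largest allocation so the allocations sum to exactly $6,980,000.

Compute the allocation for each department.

Billable hours total 6,874; floor area total 33,726.
Combined weights (60% billable hours + 40% floor area): Fabrication 0.2005; Warehouse 0.2312; Shipping 0.1920; Assembly 0.1073; R&D 0.2691.
Pro-rata amounts: Fabrication 1,399,372.51; Warehouse 1,613,477.43; Shipping 1,340,115.37; Assembly 748,858.27; R&D 1,878,176.41.
After rounding ($100): Fabrication $1,399,400; Warehouse $1,613,500; Shipping $1,340,100; Assembly $748,900; R&D $1,878,200. Sum = $6,980,100.
Difference $6,980,000 − $6,980,100 = −$100 applied to largest allocation (R&D): R&D becomes $1,878,100.

Fabrication: $1,399,400 | Warehouse: $1,613,500 | Shipping: $1,340,100 | Assembly: $748,900 | R&D: $1,878,100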